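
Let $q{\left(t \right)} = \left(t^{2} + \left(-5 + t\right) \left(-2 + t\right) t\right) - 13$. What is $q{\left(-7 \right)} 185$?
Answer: $-133200$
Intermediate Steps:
$q{\left(t \right)} = -13 + t^{2} + t \left(-5 + t\right) \left(-2 + t\right)$ ($q{\left(t \right)} = \left(t^{2} + t \left(-5 + t\right) \left(-2 + t\right)\right) - 13 = -13 + t^{2} + t \left(-5 + t\right) \left(-2 + t\right)$)
$q{\left(-7 \right)} 185 = \left(-13 + \left(-7\right)^{3} - 6 \left(-7\right)^{2} + 10 \left(-7\right)\right) 185 = \left(-13 - 343 - 294 - 70\right) 185 = \left(-720\right) 185 = -133200$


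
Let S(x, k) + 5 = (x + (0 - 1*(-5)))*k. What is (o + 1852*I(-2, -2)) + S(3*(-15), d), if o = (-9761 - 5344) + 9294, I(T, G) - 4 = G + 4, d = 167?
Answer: -1384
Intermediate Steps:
I(T, G) = 8 + G (I(T, G) = 4 + (G + 4) = 4 + (4 + G) = 8 + G)
o = -5811 (o = -15105 + 9294 = -5811)
S(x, k) = -5 + k*(5 + x) (S(x, k) = -5 + (x + (0 - 1*(-5)))*k = -5 + (x + (0 + 5))*k = -5 + (x + 5)*k = -5 + (5 + x)*k = -5 + k*(5 + x))
(o + 1852*I(-2, -2)) + S(3*(-15), d) = (-5811 + 1852*(8 - 2)) + (-5 + 5*167 + 167*(3*(-15))) = (-5811 + 1852*6) + (-5 + 835 + 167*(-45)) = (-5811 + 11112) + (-5 + 835 - 7515) = 5301 - 6685 = -1384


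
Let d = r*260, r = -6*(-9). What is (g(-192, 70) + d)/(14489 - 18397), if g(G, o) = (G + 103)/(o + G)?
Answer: -1712969/476776 ≈ -3.5928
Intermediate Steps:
r = 54
g(G, o) = (103 + G)/(G + o)
d = 14040 (d = 54*260 = 14040)
(g(-192, 70) + d)/(14489 - 18397) = ((103 - 192)/(-192 + 70) + 14040)/(14489 - 18397) = (-89/(-122) + 14040)/(-3908) = (-1/122*(-89) + 14040)*(-1/3908) = (89/122 + 14040)*(-1/3908) = (1712969/122)*(-1/3908) = -1712969/476776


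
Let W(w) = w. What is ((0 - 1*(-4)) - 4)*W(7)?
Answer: 0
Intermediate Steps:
((0 - 1*(-4)) - 4)*W(7) = ((0 - 1*(-4)) - 4)*7 = ((0 + 4) - 4)*7 = (4 - 4)*7 = 0*7 = 0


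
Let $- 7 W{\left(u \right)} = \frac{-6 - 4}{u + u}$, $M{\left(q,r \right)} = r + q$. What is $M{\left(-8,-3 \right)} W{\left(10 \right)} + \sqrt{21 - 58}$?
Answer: $- \frac{11}{14} + i \sqrt{37} \approx -0.78571 + 6.0828 i$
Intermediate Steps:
$M{\left(q,r \right)} = q + r$
$W{\left(u \right)} = \frac{5}{7 u}$ ($W{\left(u \right)} = - \frac{\left(-6 - 4\right) \frac{1}{u + u}}{7} = - \frac{\left(-10\right) \frac{1}{2 u}}{7} = - \frac{\left(-5\right) \frac{1}{u}}{7} = \frac{5}{7 u}$)
$M{\left(-8,-3 \right)} W{\left(10 \right)} + \sqrt{21 - 58} = \left(-8 - 3\right) \frac{5}{7 \cdot 10} + \sqrt{21 - 58} = - 11 \cdot \frac{5}{7} \cdot \frac{1}{10} + \sqrt{-37} = \left(-11\right) \frac{1}{14} + i \sqrt{37} = - \frac{11}{14} + i \sqrt{37}$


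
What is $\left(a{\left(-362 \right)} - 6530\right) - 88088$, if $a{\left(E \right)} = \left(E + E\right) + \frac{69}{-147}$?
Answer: $- \frac{4671781}{49} \approx -95343.0$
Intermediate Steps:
$a{\left(E \right)} = - \frac{23}{49} + 2 E$ ($a{\left(E \right)} = 2 E + 69 \left(- \frac{1}{147}\right) = 2 E - \frac{23}{49} = - \frac{23}{49} + 2 E$)
$\left(a{\left(-362 \right)} - 6530\right) - 88088 = \left(\left(- \frac{23}{49} + 2 \left(-362\right)\right) - 6530\right) - 88088 = \left(\left(- \frac{23}{49} - 724\right) - 6530\right) - 88088 = \left(- \frac{35499}{49} - 6530\right) - 88088 = - \frac{355469}{49} - 88088 = - \frac{4671781}{49}$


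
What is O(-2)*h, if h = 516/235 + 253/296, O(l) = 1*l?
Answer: -212191/34780 ≈ -6.1010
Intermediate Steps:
O(l) = l
h = 212191/69560 (h = 516*(1/235) + 253*(1/296) = 516/235 + 253/296 = 212191/69560 ≈ 3.0505)
O(-2)*h = -2*212191/69560 = -212191/34780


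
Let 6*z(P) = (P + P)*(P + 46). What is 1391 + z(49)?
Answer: 8828/3 ≈ 2942.7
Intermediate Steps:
z(P) = P*(46 + P)/3 (z(P) = ((P + P)*(P + 46))/6 = ((2*P)*(46 + P))/6 = (2*P*(46 + P))/6 = P*(46 + P)/3)
1391 + z(49) = 1391 + (1/3)*49*(46 + 49) = 1391 + (1/3)*49*95 = 1391 + 4655/3 = 8828/3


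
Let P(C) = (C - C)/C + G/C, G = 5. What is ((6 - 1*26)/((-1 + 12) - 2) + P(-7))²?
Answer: 34225/3969 ≈ 8.6231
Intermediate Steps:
P(C) = 5/C (P(C) = (C - C)/C + 5/C = 0/C + 5/C = 0 + 5/C = 5/C)
((6 - 1*26)/((-1 + 12) - 2) + P(-7))² = ((6 - 1*26)/((-1 + 12) - 2) + 5/(-7))² = ((6 - 26)/(11 - 2) + 5*(-⅐))² = (-20/9 - 5/7)² = (-185/63)² = 34225/3969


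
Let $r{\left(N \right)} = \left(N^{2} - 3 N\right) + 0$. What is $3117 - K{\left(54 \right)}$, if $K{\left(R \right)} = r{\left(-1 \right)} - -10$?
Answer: $3103$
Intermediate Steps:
$r{\left(N \right)} = N^{2} - 3 N$
$K{\left(R \right)} = 14$ ($K{\left(R \right)} = - (-3 - 1) - -10 = \left(-1\right) \left(-4\right) + 10 = 4 + 10 = 14$)
$3117 - K{\left(54 \right)} = 3117 - 14 = 3103$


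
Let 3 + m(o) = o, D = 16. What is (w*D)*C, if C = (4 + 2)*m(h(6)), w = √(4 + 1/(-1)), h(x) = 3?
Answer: 0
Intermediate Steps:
m(o) = -3 + o
w = √3 (w = √(4 - 1) = √3 ≈ 1.7320)
C = 0 (C = (4 + 2)*(-3 + 3) = 6*0 = 0)
(w*D)*C = (√3*16)*0 = (16*√3)*0 = 0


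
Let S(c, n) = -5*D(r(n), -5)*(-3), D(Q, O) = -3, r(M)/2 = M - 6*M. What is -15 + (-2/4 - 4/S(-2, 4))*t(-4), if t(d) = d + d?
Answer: -527/45 ≈ -11.711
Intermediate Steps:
r(M) = -10*M (r(M) = 2*(M - 6*M) = 2*(-5*M) = -10*M)
t(d) = 2*d
S(c, n) = -45 (S(c, n) = -5*(-3)*(-3) = 15*(-3) = -45)
-15 + (-2/4 - 4/S(-2, 4))*t(-4) = -15 + (-2/4 - 4/(-45))*(2*(-4)) = -15 + (-2*¼ - 4*(-1/45))*(-8) = -15 + (-½ + 4/45)*(-8) = -15 - 37/90*(-8) = -15 + 148/45 = -527/45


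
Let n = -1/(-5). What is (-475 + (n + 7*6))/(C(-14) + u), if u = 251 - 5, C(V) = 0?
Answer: -1082/615 ≈ -1.7593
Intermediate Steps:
u = 246
n = ⅕ (n = -1*(-⅕) = ⅕ ≈ 0.20000)
(-475 + (n + 7*6))/(C(-14) + u) = (-475 + (⅕ + 7*6))/(0 + 246) = (-475 + (⅕ + 42))/246 = (-475 + 211/5)*(1/246) = -2164/5*1/246 = -1082/615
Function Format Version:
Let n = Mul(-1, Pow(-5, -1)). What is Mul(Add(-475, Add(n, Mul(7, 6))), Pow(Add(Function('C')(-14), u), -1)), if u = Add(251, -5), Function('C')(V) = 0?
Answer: Rational(-1082, 615) ≈ -1.7593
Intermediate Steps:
u = 246
n = Rational(1, 5) (n = Mul(-1, Rational(-1, 5)) = Rational(1, 5) ≈ 0.20000)
Mul(Add(-475, Add(n, Mul(7, 6))), Pow(Add(Function('C')(-14), u), -1)) = Mul(Add(-475, Add(Rational(1, 5), Mul(7, 6))), Pow(Add(0, 246), -1)) = Mul(Add(-475, Add(Rational(1, 5), 42)), Pow(246, -1)) = Mul(Add(-475, Rational(211, 5)), Rational(1, 246)) = Mul(Rational(-2164, 5), Rational(1, 246)) = Rational(-1082, 615)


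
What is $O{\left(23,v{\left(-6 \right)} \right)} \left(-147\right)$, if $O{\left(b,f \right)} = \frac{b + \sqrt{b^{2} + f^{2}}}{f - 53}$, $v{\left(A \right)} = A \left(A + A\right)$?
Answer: $- \frac{3381}{19} - \frac{147 \sqrt{5713}}{19} \approx -762.73$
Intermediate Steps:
$v{\left(A \right)} = 2 A^{2}$ ($v{\left(A \right)} = A 2 A = 2 A^{2}$)
$O{\left(b,f \right)} = \frac{b + \sqrt{b^{2} + f^{2}}}{-53 + f}$
$O{\left(23,v{\left(-6 \right)} \right)} \left(-147\right) = \frac{23 + \sqrt{23^{2} + \left(2 \left(-6\right)^{2}\right)^{2}}}{-53 + 2 \left(-6\right)^{2}} \left(-147\right) = \frac{23 + \sqrt{529 + \left(2 \cdot 36\right)^{2}}}{-53 + 2 \cdot 36} \left(-147\right) = \frac{23 + \sqrt{529 + 72^{2}}}{-53 + 72} \left(-147\right) = \frac{23 + \sqrt{529 + 5184}}{19} \left(-147\right) = \frac{23 + \sqrt{5713}}{19} \left(-147\right) = \left(\frac{23}{19} + \frac{\sqrt{5713}}{19}\right) \left(-147\right) = - \frac{3381}{19} - \frac{147 \sqrt{5713}}{19}$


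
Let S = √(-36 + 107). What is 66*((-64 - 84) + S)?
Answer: -9768 + 66*√71 ≈ -9211.9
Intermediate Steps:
S = √71 ≈ 8.4261
66*((-64 - 84) + S) = 66*((-64 - 84) + √71) = 66*(-148 + √71) = -9768 + 66*√71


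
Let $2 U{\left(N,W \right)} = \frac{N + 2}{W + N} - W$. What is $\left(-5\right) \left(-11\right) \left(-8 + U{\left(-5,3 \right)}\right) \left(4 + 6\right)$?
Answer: $- \frac{9625}{2} \approx -4812.5$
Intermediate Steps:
$U{\left(N,W \right)} = - \frac{W}{2} + \frac{2 + N}{2 \left(N + W\right)}$ ($U{\left(N,W \right)} = \frac{\frac{N + 2}{W + N} - W}{2} = \frac{\frac{2 + N}{N + W} - W}{2} = \frac{- W + \frac{2 + N}{N + W}}{2} = - \frac{W}{2} + \frac{2 + N}{2 \left(N + W\right)}$)
$\left(-5\right) \left(-11\right) \left(-8 + U{\left(-5,3 \right)}\right) \left(4 + 6\right) = \left(-5\right) \left(-11\right) \left(-8 + \frac{2 - 5 - 3^{2} - \left(-5\right) 3}{2 \left(-5 + 3\right)}\right) \left(4 + 6\right) = 55 \left(-8 + \frac{2 - 5 - 9 + 15}{2 \left(-2\right)}\right) 10 = 55 \left(-8 + \frac{1}{2} \left(- \frac{1}{2}\right) \left(2 - 5 - 9 + 15\right)\right) 10 = 55 \left(-8 + \frac{1}{2} \left(- \frac{1}{2}\right) 3\right) 10 = 55 \left(-8 - \frac{3}{4}\right) 10 = 55 \left(\left(- \frac{35}{4}\right) 10\right) = 55 \left(- \frac{175}{2}\right) = - \frac{9625}{2}$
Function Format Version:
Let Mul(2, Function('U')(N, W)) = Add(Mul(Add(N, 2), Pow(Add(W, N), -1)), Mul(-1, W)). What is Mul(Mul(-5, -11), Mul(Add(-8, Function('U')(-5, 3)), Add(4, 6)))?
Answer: Rational(-9625, 2) ≈ -4812.5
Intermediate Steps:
Function('U')(N, W) = Add(Mul(Rational(-1, 2), W), Mul(Rational(1, 2), Pow(Add(N, W), -1), Add(2, N))) (Function('U')(N, W) = Mul(Rational(1, 2), Add(Mul(Add(N, 2), Pow(Add(W, N), -1)), Mul(-1, W))) = Mul(Rational(1, 2), Add(Mul(Add(2, N), Pow(Add(N, W), -1)), Mul(-1, W))) = Mul(Rational(1, 2), Add(Mul(Pow(Add(N, W), -1), Add(2, N)), Mul(-1, W))) = Mul(Rational(1, 2), Add(Mul(-1, W), Mul(Pow(Add(N, W), -1), Add(2, N)))) = Add(Mul(Rational(-1, 2), W), Mul(Rational(1, 2), Pow(Add(N, W), -1), Add(2, N))))
Mul(Mul(-5, -11), Mul(Add(-8, Function('U')(-5, 3)), Add(4, 6))) = Mul(Mul(-5, -11), Mul(Add(-8, Mul(Rational(1, 2), Pow(Add(-5, 3), -1), Add(2, -5, Mul(-1, Pow(3, 2)), Mul(-1, -5, 3)))), Add(4, 6))) = Mul(55, Mul(Add(-8, Mul(Rational(1, 2), Pow(-2, -1), Add(2, -5, Mul(-1, 9), 15))), 10)) = Mul(55, Mul(Add(-8, Mul(Rational(1, 2), Rational(-1, 2), Add(2, -5, -9, 15))), 10)) = Mul(55, Mul(Add(-8, Mul(Rational(1, 2), Rational(-1, 2), 3)), 10)) = Mul(55, Mul(Add(-8, Rational(-3, 4)), 10)) = Mul(55, Mul(Rational(-35, 4), 10)) = Mul(55, Rational(-175, 2)) = Rational(-9625, 2)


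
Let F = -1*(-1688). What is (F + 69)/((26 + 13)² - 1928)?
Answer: -1757/407 ≈ -4.3170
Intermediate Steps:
F = 1688
(F + 69)/((26 + 13)² - 1928) = (1688 + 69)/((26 + 13)² - 1928) = 1757/(39² - 1928) = 1757/(1521 - 1928) = 1757/(-407) = 1757*(-1/407) = -1757/407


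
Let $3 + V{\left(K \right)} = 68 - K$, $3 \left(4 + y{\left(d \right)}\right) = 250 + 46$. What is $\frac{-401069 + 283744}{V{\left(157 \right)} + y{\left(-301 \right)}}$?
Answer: $- \frac{351975}{8} \approx -43997.0$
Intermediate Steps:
$y{\left(d \right)} = \frac{284}{3}$ ($y{\left(d \right)} = -4 + \frac{250 + 46}{3} = -4 + \frac{1}{3} \cdot 296 = -4 + \frac{296}{3} = \frac{284}{3}$)
$V{\left(K \right)} = 65 - K$ ($V{\left(K \right)} = -3 - \left(-68 + K\right) = 65 - K$)
$\frac{-401069 + 283744}{V{\left(157 \right)} + y{\left(-301 \right)}} = \frac{-401069 + 283744}{\left(65 - 157\right) + \frac{284}{3}} = - \frac{117325}{\left(65 - 157\right) + \frac{284}{3}} = - \frac{117325}{-92 + \frac{284}{3}} = - \frac{117325}{\frac{8}{3}} = \left(-117325\right) \frac{3}{8} = - \frac{351975}{8}$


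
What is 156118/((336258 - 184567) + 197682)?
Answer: 156118/349373 ≈ 0.44685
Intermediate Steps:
156118/((336258 - 184567) + 197682) = 156118/(151691 + 197682) = 156118/349373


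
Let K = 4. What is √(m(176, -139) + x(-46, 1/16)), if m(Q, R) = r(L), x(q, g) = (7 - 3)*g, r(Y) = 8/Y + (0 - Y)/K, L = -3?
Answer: I*√15/3 ≈ 1.291*I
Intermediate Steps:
r(Y) = 8/Y - Y/4 (r(Y) = 8/Y + (0 - Y)/4 = 8/Y - Y*(¼) = 8/Y - Y/4)
x(q, g) = 4*g
m(Q, R) = -23/12 (m(Q, R) = 8/(-3) - ¼*(-3) = 8*(-⅓) + ¾ = -8/3 + ¾ = -23/12)
√(m(176, -139) + x(-46, 1/16)) = √(-23/12 + 4/16) = √(-23/12 + 4*(1/16)) = √(-23/12 + ¼) = √(-5/3) = I*√15/3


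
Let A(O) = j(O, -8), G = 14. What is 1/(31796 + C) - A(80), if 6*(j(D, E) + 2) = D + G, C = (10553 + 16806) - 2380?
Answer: -775924/56775 ≈ -13.667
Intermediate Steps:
C = 24979 (C = 27359 - 2380 = 24979)
j(D, E) = ⅓ + D/6 (j(D, E) = -2 + (D + 14)/6 = -2 + (14 + D)/6 = -2 + (7/3 + D/6) = ⅓ + D/6)
A(O) = ⅓ + O/6
1/(31796 + C) - A(80) = 1/(31796 + 24979) - (⅓ + (⅙)*80) = 1/56775 - (⅓ + 40/3) = 1/56775 - 1*41/3 = 1/56775 - 41/3 = -775924/56775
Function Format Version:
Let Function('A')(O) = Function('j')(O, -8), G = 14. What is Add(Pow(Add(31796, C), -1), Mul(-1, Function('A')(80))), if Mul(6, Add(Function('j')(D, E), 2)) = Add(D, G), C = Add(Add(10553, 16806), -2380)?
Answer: Rational(-775924, 56775) ≈ -13.667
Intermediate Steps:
C = 24979 (C = Add(27359, -2380) = 24979)
Function('j')(D, E) = Add(Rational(1, 3), Mul(Rational(1, 6), D)) (Function('j')(D, E) = Add(-2, Mul(Rational(1, 6), Add(D, 14))) = Add(-2, Mul(Rational(1, 6), Add(14, D))) = Add(-2, Add(Rational(7, 3), Mul(Rational(1, 6), D))) = Add(Rational(1, 3), Mul(Rational(1, 6), D)))
Function('A')(O) = Add(Rational(1, 3), Mul(Rational(1, 6), O))
Add(Pow(Add(31796, C), -1), Mul(-1, Function('A')(80))) = Add(Pow(Add(31796, 24979), -1), Mul(-1, Add(Rational(1, 3), Mul(Rational(1, 6), 80)))) = Add(Pow(56775, -1), Mul(-1, Add(Rational(1, 3), Rational(40, 3)))) = Add(Rational(1, 56775), Mul(-1, Rational(41, 3))) = Add(Rational(1, 56775), Rational(-41, 3)) = Rational(-775924, 56775)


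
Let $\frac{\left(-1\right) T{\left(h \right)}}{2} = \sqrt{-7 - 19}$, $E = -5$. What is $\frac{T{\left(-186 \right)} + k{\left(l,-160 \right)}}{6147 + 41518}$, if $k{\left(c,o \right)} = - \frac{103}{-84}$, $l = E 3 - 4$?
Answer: $\frac{103}{4003860} - \frac{2 i \sqrt{26}}{47665} \approx 2.5725 \cdot 10^{-5} - 0.00021395 i$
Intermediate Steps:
$l = -19$ ($l = \left(-5\right) 3 - 4 = -15 - 4 = -19$)
$k{\left(c,o \right)} = \frac{103}{84}$ ($k{\left(c,o \right)} = \left(-103\right) \left(- \frac{1}{84}\right) = \frac{103}{84}$)
$T{\left(h \right)} = - 2 i \sqrt{26}$ ($T{\left(h \right)} = - 2 \sqrt{-7 - 19} = - 2 \sqrt{-26} = - 2 i \sqrt{26}$)
$\frac{T{\left(-186 \right)} + k{\left(l,-160 \right)}}{6147 + 41518} = \frac{- 2 i \sqrt{26} + \frac{103}{84}}{6147 + 41518} = \frac{\frac{103}{84} - 2 i \sqrt{26}}{47665} = \left(\frac{103}{84} - 2 i \sqrt{26}\right) \frac{1}{47665} = \frac{103}{4003860} - \frac{2 i \sqrt{26}}{47665}$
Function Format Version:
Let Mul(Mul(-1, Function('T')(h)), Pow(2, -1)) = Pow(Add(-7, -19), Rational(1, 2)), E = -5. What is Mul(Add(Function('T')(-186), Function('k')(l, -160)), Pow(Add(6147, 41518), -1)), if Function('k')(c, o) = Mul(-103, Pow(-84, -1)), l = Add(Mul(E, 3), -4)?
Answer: Add(Rational(103, 4003860), Mul(Rational(-2, 47665), I, Pow(26, Rational(1, 2)))) ≈ Add(2.5725e-5, Mul(-0.00021395, I))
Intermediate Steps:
l = -19 (l = Add(Mul(-5, 3), -4) = Add(-15, -4) = -19)
Function('k')(c, o) = Rational(103, 84) (Function('k')(c, o) = Mul(-103, Rational(-1, 84)) = Rational(103, 84))
Function('T')(h) = Mul(-2, I, Pow(26, Rational(1, 2))) (Function('T')(h) = Mul(-2, Pow(Add(-7, -19), Rational(1, 2))) = Mul(-2, Pow(-26, Rational(1, 2))) = Mul(-2, Mul(I, Pow(26, Rational(1, 2)))) = Mul(-2, I, Pow(26, Rational(1, 2))))
Mul(Add(Function('T')(-186), Function('k')(l, -160)), Pow(Add(6147, 41518), -1)) = Mul(Add(Mul(-2, I, Pow(26, Rational(1, 2))), Rational(103, 84)), Pow(Add(6147, 41518), -1)) = Mul(Add(Rational(103, 84), Mul(-2, I, Pow(26, Rational(1, 2)))), Pow(47665, -1)) = Mul(Add(Rational(103, 84), Mul(-2, I, Pow(26, Rational(1, 2)))), Rational(1, 47665)) = Add(Rational(103, 4003860), Mul(Rational(-2, 47665), I, Pow(26, Rational(1, 2))))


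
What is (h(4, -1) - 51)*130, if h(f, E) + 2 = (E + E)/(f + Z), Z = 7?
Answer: -76050/11 ≈ -6913.6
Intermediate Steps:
h(f, E) = -2 + 2*E/(7 + f) (h(f, E) = -2 + (E + E)/(f + 7) = -2 + (2*E)/(7 + f) = -2 + 2*E/(7 + f))
(h(4, -1) - 51)*130 = (2*(-7 - 1 - 1*4)/(7 + 4) - 51)*130 = (2*(-7 - 1 - 4)/11 - 51)*130 = (2*(1/11)*(-12) - 51)*130 = (-24/11 - 51)*130 = -585/11*130 = -76050/11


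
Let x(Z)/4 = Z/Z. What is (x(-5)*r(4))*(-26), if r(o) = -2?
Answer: 208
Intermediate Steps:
x(Z) = 4 (x(Z) = 4*(Z/Z) = 4*1 = 4)
(x(-5)*r(4))*(-26) = (4*(-2))*(-26) = -8*(-26) = 208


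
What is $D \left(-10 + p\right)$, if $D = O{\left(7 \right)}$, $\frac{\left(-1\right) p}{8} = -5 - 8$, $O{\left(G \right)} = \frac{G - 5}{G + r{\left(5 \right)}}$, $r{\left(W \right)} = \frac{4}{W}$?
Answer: $\frac{940}{39} \approx 24.103$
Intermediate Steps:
$O{\left(G \right)} = \frac{-5 + G}{\frac{4}{5} + G}$ ($O{\left(G \right)} = \frac{G - 5}{G + \frac{4}{5}} = \frac{-5 + G}{G + 4 \cdot \frac{1}{5}} = \frac{-5 + G}{G + \frac{4}{5}} = \frac{-5 + G}{\frac{4}{5} + G}$)
$p = 104$ ($p = - 8 \left(-5 - 8\right) = \left(-8\right) \left(-13\right) = 104$)
$D = \frac{10}{39}$ ($D = \frac{5 \left(-5 + 7\right)}{4 + 5 \cdot 7} = 5 \frac{1}{4 + 35} \cdot 2 = 5 \cdot \frac{1}{39} \cdot 2 = \frac{10}{39} \approx 0.25641$)
$D \left(-10 + p\right) = \frac{10 \left(-10 + 104\right)}{39} = \frac{10}{39} \cdot 94 = \frac{940}{39}$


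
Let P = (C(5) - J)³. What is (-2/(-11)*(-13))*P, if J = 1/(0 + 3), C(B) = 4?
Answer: -3146/27 ≈ -116.52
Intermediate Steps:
J = ⅓ (J = 1/3 = ⅓ ≈ 0.33333)
P = 1331/27 (P = (4 - 1*⅓)³ = (4 - ⅓)³ = (11/3)³ = 1331/27 ≈ 49.296)
(-2/(-11)*(-13))*P = (-2/(-11)*(-13))*(1331/27) = (-2*(-1/11)*(-13))*(1331/27) = ((2/11)*(-13))*(1331/27) = -26/11*1331/27 = -3146/27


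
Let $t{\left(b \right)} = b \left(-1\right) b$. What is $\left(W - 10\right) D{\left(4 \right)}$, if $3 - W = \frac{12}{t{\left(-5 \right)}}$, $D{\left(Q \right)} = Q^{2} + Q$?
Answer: $- \frac{652}{5} \approx -130.4$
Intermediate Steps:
$t{\left(b \right)} = - b^{2}$ ($t{\left(b \right)} = - b b = - b^{2}$)
$D{\left(Q \right)} = Q + Q^{2}$
$W = \frac{87}{25}$ ($W = 3 - \frac{12}{\left(-1\right) \left(-5\right)^{2}} = 3 - \frac{12}{\left(-1\right) 25} = 3 - \frac{12}{-25} = 3 - 12 \left(- \frac{1}{25}\right) = 3 - - \frac{12}{25} = 3 + \frac{12}{25} = \frac{87}{25} \approx 3.48$)
$\left(W - 10\right) D{\left(4 \right)} = \left(\frac{87}{25} - 10\right) 4 \left(1 + 4\right) = - \frac{163 \cdot 4 \cdot 5}{25} = \left(- \frac{163}{25}\right) 20 = - \frac{652}{5}$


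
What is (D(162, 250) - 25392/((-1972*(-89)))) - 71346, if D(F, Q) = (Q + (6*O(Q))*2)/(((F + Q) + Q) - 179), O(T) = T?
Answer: -1511867063320/21192591 ≈ -71339.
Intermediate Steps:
D(F, Q) = 13*Q/(-179 + F + 2*Q) (D(F, Q) = (Q + (6*Q)*2)/(((F + Q) + Q) - 179) = (Q + 12*Q)/((F + 2*Q) - 179) = (13*Q)/(-179 + F + 2*Q) = 13*Q/(-179 + F + 2*Q))
(D(162, 250) - 25392/((-1972*(-89)))) - 71346 = (13*250/(-179 + 162 + 2*250) - 25392/((-1972*(-89)))) - 71346 = (13*250/(-179 + 162 + 500) - 25392/175508) - 71346 = (13*250/483 - 25392*1/175508) - 71346 = (13*250*(1/483) - 6348/43877) - 71346 = (3250/483 - 6348/43877) - 71346 = 139534166/21192591 - 71346 = -1511867063320/21192591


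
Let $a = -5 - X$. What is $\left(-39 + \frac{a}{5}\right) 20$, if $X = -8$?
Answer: $-768$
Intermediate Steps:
$a = 3$ ($a = -5 - -8 = -5 + 8 = 3$)
$\left(-39 + \frac{a}{5}\right) 20 = \left(-39 + \frac{3}{5}\right) 20 = \left(- \frac{192}{5}\right) 20 = -768$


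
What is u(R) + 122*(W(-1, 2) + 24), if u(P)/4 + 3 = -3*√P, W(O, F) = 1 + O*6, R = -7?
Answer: 2306 - 12*I*√7 ≈ 2306.0 - 31.749*I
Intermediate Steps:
W(O, F) = 1 + 6*O
u(P) = -12 - 12*√P (u(P) = -12 + 4*(-3*√P) = -12 - 12*√P)
u(R) + 122*(W(-1, 2) + 24) = (-12 - 12*I*√7) + 122*((1 + 6*(-1)) + 24) = (-12 - 12*I*√7) + 122*((1 - 6) + 24) = (-12 - 12*I*√7) + 122*(-5 + 24) = (-12 - 12*I*√7) + 122*19 = (-12 - 12*I*√7) + 2318 = 2306 - 12*I*√7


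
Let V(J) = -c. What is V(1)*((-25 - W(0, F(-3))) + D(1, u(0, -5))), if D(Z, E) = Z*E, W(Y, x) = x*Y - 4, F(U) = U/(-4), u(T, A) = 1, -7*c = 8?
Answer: -160/7 ≈ -22.857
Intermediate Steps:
c = -8/7 (c = -1/7*8 = -8/7 ≈ -1.1429)
F(U) = -U/4 (F(U) = U*(-1/4) = -U/4)
W(Y, x) = -4 + Y*x (W(Y, x) = Y*x - 4 = -4 + Y*x)
V(J) = 8/7 (V(J) = -1*(-8/7) = 8/7)
D(Z, E) = E*Z
V(1)*((-25 - W(0, F(-3))) + D(1, u(0, -5))) = 8*((-25 - (-4 + 0*(-1/4*(-3)))) + 1*1)/7 = 8*((-25 - (-4 + 0*(3/4))) + 1)/7 = 8*((-25 - (-4 + 0)) + 1)/7 = 8*((-25 - 1*(-4)) + 1)/7 = 8*((-25 + 4) + 1)/7 = 8*(-21 + 1)/7 = (8/7)*(-20) = -160/7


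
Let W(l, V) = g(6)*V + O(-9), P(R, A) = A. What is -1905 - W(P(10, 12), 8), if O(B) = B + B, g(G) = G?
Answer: -1935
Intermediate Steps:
O(B) = 2*B
W(l, V) = -18 + 6*V (W(l, V) = 6*V + 2*(-9) = 6*V - 18 = -18 + 6*V)
-1905 - W(P(10, 12), 8) = -1905 - (-18 + 6*8) = -1905 - (-18 + 48) = -1905 - 1*30 = -1905 - 30 = -1935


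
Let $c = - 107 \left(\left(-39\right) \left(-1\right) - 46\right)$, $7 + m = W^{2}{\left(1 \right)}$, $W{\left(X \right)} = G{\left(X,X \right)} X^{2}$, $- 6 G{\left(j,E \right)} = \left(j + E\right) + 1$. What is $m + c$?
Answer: $\frac{2969}{4} \approx 742.25$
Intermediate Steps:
$G{\left(j,E \right)} = - \frac{1}{6} - \frac{E}{6} - \frac{j}{6}$ ($G{\left(j,E \right)} = - \frac{\left(j + E\right) + 1}{6} = - \frac{\left(E + j\right) + 1}{6} = - \frac{1 + E + j}{6} = - \frac{1}{6} - \frac{E}{6} - \frac{j}{6}$)
$W{\left(X \right)} = X^{2} \left(- \frac{1}{6} - \frac{X}{3}\right)$ ($W{\left(X \right)} = \left(- \frac{1}{6} - \frac{X}{6} - \frac{X}{6}\right) X^{2} = \left(- \frac{1}{6} - \frac{X}{3}\right) X^{2} = X^{2} \left(- \frac{1}{6} - \frac{X}{3}\right)$)
$m = - \frac{27}{4}$ ($m = -7 + \left(\frac{1^{2} \left(-1 - 2\right)}{6}\right)^{2} = -7 + \left(\frac{1}{6} \cdot 1 \left(-1 - 2\right)\right)^{2} = -7 + \left(\frac{1}{6} \cdot 1 \left(-3\right)\right)^{2} = -7 + \left(- \frac{1}{2}\right)^{2} = -7 + \frac{1}{4} = - \frac{27}{4} \approx -6.75$)
$c = 749$ ($c = - 107 \left(39 - 46\right) = \left(-107\right) \left(-7\right) = 749$)
$m + c = - \frac{27}{4} + 749 = \frac{2969}{4}$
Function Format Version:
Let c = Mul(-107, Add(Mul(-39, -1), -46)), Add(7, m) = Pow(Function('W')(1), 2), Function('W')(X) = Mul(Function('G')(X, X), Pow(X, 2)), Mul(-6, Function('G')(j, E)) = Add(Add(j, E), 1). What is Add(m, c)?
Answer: Rational(2969, 4) ≈ 742.25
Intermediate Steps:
Function('G')(j, E) = Add(Rational(-1, 6), Mul(Rational(-1, 6), E), Mul(Rational(-1, 6), j)) (Function('G')(j, E) = Mul(Rational(-1, 6), Add(Add(j, E), 1)) = Mul(Rational(-1, 6), Add(Add(E, j), 1)) = Mul(Rational(-1, 6), Add(1, E, j)) = Add(Rational(-1, 6), Mul(Rational(-1, 6), E), Mul(Rational(-1, 6), j)))
Function('W')(X) = Mul(Pow(X, 2), Add(Rational(-1, 6), Mul(Rational(-1, 3), X))) (Function('W')(X) = Mul(Add(Rational(-1, 6), Mul(Rational(-1, 6), X), Mul(Rational(-1, 6), X)), Pow(X, 2)) = Mul(Add(Rational(-1, 6), Mul(Rational(-1, 3), X)), Pow(X, 2)) = Mul(Pow(X, 2), Add(Rational(-1, 6), Mul(Rational(-1, 3), X))))
m = Rational(-27, 4) (m = Add(-7, Pow(Mul(Rational(1, 6), Pow(1, 2), Add(-1, Mul(-2, 1))), 2)) = Add(-7, Pow(Mul(Rational(1, 6), 1, Add(-1, -2)), 2)) = Add(-7, Pow(Mul(Rational(1, 6), 1, -3), 2)) = Add(-7, Pow(Rational(-1, 2), 2)) = Add(-7, Rational(1, 4)) = Rational(-27, 4) ≈ -6.7500)
c = 749 (c = Mul(-107, Add(39, -46)) = Mul(-107, -7) = 749)
Add(m, c) = Add(Rational(-27, 4), 749) = Rational(2969, 4)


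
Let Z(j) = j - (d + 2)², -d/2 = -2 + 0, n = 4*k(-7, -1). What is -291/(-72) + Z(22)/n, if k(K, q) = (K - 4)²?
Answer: 11653/2904 ≈ 4.0127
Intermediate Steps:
k(K, q) = (-4 + K)²
n = 484 (n = 4*(-4 - 7)² = 4*(-11)² = 4*121 = 484)
d = 4 (d = -2*(-2 + 0) = -2*(-2) = 4)
Z(j) = -36 + j (Z(j) = j - (4 + 2)² = j - 1*6² = j - 1*36 = j - 36 = -36 + j)
-291/(-72) + Z(22)/n = -291/(-72) + (-36 + 22)/484 = -291*(-1/72) - 14*1/484 = 97/24 - 7/242 = 11653/2904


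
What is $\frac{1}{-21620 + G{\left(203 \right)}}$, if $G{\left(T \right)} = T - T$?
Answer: $- \frac{1}{21620} \approx -4.6253 \cdot 10^{-5}$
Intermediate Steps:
$G{\left(T \right)} = 0$
$\frac{1}{-21620 + G{\left(203 \right)}} = \frac{1}{-21620 + 0} = \frac{1}{-21620} = - \frac{1}{21620}$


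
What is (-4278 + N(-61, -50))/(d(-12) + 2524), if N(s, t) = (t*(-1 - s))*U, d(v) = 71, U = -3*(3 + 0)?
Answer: 7574/865 ≈ 8.7561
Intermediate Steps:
U = -9 (U = -3*3 = -9)
N(s, t) = -9*t*(-1 - s) (N(s, t) = (t*(-1 - s))*(-9) = -9*t*(-1 - s))
(-4278 + N(-61, -50))/(d(-12) + 2524) = (-4278 + 9*(-50)*(1 - 61))/(71 + 2524) = (-4278 + 9*(-50)*(-60))/2595 = (-4278 + 27000)*(1/2595) = 22722*(1/2595) = 7574/865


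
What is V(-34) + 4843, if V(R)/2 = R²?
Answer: 7155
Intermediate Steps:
V(R) = 2*R²
V(-34) + 4843 = 2*(-34)² + 4843 = 2*1156 + 4843 = 2312 + 4843 = 7155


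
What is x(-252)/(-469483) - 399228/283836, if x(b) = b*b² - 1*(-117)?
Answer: 7406064304/226626151 ≈ 32.680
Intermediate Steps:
x(b) = 117 + b³ (x(b) = b³ + 117 = 117 + b³)
x(-252)/(-469483) - 399228/283836 = (117 + (-252)³)/(-469483) - 399228/283836 = (117 - 16003008)*(-1/469483) - 399228*1/283836 = -16002891*(-1/469483) - 33269/23653 = 16002891/469483 - 33269/23653 = 7406064304/226626151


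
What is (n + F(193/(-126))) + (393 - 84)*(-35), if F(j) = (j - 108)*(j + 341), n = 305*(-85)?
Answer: -1173594413/15876 ≈ -73923.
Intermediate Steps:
n = -25925
F(j) = (-108 + j)*(341 + j)
(n + F(193/(-126))) + (393 - 84)*(-35) = (-25925 + (-36828 + (193/(-126))² + 233*(193/(-126)))) + (393 - 84)*(-35) = (-25925 + (-36828 + (193*(-1/126))² + 233*(193*(-1/126)))) + 309*(-35) = (-25925 + (-36828 + (-193/126)² + 233*(-193/126))) - 10815 = (-25925 + (-36828 + 37249/15876 - 44969/126)) - 10815 = (-25925 - 590310173/15876) - 10815 = -1001895473/15876 - 10815 = -1173594413/15876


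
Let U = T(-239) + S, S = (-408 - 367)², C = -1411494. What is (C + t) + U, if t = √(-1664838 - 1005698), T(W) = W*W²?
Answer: -14462788 + 2*I*√667634 ≈ -1.4463e+7 + 1634.2*I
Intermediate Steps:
S = 600625 (S = (-775)² = 600625)
T(W) = W³
t = 2*I*√667634 (t = √(-2670536) = 2*I*√667634 ≈ 1634.2*I)
U = -13051294 (U = (-239)³ + 600625 = -13651919 + 600625 = -13051294)
(C + t) + U = (-1411494 + 2*I*√667634) - 13051294 = -14462788 + 2*I*√667634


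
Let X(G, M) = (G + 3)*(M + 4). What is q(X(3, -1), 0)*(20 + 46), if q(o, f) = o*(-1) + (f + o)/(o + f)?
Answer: -1122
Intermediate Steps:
X(G, M) = (3 + G)*(4 + M)
q(o, f) = 1 - o (q(o, f) = -o + (f + o)/(f + o) = -o + 1 = 1 - o)
q(X(3, -1), 0)*(20 + 46) = (1 - (12 + 3*(-1) + 4*3 + 3*(-1)))*(20 + 46) = (1 - (12 - 3 + 12 - 3))*66 = (1 - 1*18)*66 = (1 - 18)*66 = -17*66 = -1122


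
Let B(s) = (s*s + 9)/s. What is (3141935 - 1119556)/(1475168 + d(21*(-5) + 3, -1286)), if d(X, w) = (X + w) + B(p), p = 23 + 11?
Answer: 68760886/50109685 ≈ 1.3722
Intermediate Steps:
p = 34
B(s) = (9 + s²)/s (B(s) = (s² + 9)/s = (9 + s²)/s)
d(X, w) = 1165/34 + X + w (d(X, w) = (X + w) + (34 + 9/34) = (X + w) + 1165/34 = 1165/34 + X + w)
(3141935 - 1119556)/(1475168 + d(21*(-5) + 3, -1286)) = (3141935 - 1119556)/(1475168 + (1165/34 + (21*(-5) + 3) - 1286)) = 2022379/(1475168 + (1165/34 + (-105 + 3) - 1286)) = 2022379/(1475168 + (1165/34 - 102 - 1286)) = 2022379/(1475168 - 46027/34) = 2022379/(50109685/34) = 2022379*(34/50109685) = 68760886/50109685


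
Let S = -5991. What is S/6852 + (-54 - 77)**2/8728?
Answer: 5441477/4983688 ≈ 1.0919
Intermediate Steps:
S/6852 + (-54 - 77)**2/8728 = -5991/6852 + (-54 - 77)**2/8728 = -5991*1/6852 + (-131)**2*(1/8728) = -1997/2284 + 17161*(1/8728) = -1997/2284 + 17161/8728 = 5441477/4983688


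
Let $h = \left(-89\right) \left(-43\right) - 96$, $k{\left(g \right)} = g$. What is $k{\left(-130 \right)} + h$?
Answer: $3601$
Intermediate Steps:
$h = 3731$ ($h = 3827 - 96 = 3731$)
$k{\left(-130 \right)} + h = -130 + 3731 = 3601$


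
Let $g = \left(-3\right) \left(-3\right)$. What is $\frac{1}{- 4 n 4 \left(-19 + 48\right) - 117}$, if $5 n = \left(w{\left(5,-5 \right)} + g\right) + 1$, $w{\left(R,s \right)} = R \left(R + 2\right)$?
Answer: $- \frac{1}{4293} \approx -0.00023294$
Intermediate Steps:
$g = 9$
$w{\left(R,s \right)} = R \left(2 + R\right)$
$n = 9$ ($n = \frac{\left(5 \left(2 + 5\right) + 9\right) + 1}{5} = \frac{\left(5 \cdot 7 + 9\right) + 1}{5} = \frac{\left(35 + 9\right) + 1}{5} = \frac{44 + 1}{5} = \frac{1}{5} \cdot 45 = 9$)
$\frac{1}{- 4 n 4 \left(-19 + 48\right) - 117} = \frac{1}{\left(-4\right) 9 \cdot 4 \left(-19 + 48\right) - 117} = \frac{1}{\left(-36\right) 4 \cdot 29 - 117} = \frac{1}{\left(-144\right) 29 - 117} = \frac{1}{-4176 - 117} = \frac{1}{-4293} = - \frac{1}{4293}$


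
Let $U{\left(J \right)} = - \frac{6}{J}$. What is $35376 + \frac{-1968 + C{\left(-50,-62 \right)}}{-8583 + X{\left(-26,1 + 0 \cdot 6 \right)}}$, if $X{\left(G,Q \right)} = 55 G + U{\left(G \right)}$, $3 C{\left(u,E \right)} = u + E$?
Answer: $\frac{6907167728}{195249} \approx 35376.0$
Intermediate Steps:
$C{\left(u,E \right)} = \frac{E}{3} + \frac{u}{3}$ ($C{\left(u,E \right)} = \frac{u + E}{3} = \frac{E + u}{3} = \frac{E}{3} + \frac{u}{3}$)
$X{\left(G,Q \right)} = - \frac{6}{G} + 55 G$ ($X{\left(G,Q \right)} = 55 G - \frac{6}{G} = - \frac{6}{G} + 55 G$)
$35376 + \frac{-1968 + C{\left(-50,-62 \right)}}{-8583 + X{\left(-26,1 + 0 \cdot 6 \right)}} = 35376 + \frac{-1968 + \left(\frac{1}{3} \left(-62\right) + \frac{1}{3} \left(-50\right)\right)}{-8583 + \left(- \frac{6}{-26} + 55 \left(-26\right)\right)} = 35376 + \frac{-1968 - \frac{112}{3}}{-8583 - \frac{18587}{13}} = 35376 + \frac{-1968 - \frac{112}{3}}{-8583 + \left(\frac{3}{13} - 1430\right)} = 35376 - \frac{6016}{3 \left(-8583 - \frac{18587}{13}\right)} = 35376 - \frac{6016}{3 \left(- \frac{130166}{13}\right)} = 35376 - - \frac{39104}{195249} = 35376 + \frac{39104}{195249} = \frac{6907167728}{195249}$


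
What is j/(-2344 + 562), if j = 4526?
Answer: -2263/891 ≈ -2.5398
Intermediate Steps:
j/(-2344 + 562) = 4526/(-2344 + 562) = 4526/(-1782) = 4526*(-1/1782) = -2263/891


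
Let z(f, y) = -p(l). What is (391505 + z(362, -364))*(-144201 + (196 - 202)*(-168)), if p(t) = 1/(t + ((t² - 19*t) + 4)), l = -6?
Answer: -8296994625627/148 ≈ -5.6061e+10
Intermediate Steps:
p(t) = 1/(4 + t² - 18*t) (p(t) = 1/(t + (4 + t² - 19*t)) = 1/(4 + t² - 18*t))
z(f, y) = -1/148 (z(f, y) = -1/(4 + (-6)² - 18*(-6)) = -1/(4 + 36 + 108) = -1/148)
(391505 + z(362, -364))*(-144201 + (196 - 202)*(-168)) = (391505 - 1/148)*(-144201 + (196 - 202)*(-168)) = 57942739*(-144201 - 6*(-168))/148 = 57942739*(-144201 + 1008)/148 = (57942739/148)*(-143193) = -8296994625627/148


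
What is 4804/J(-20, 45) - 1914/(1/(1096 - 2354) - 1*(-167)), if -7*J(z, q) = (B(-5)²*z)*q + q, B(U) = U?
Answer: -9400536016/943491735 ≈ -9.9636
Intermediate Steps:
J(z, q) = -q/7 - 25*q*z/7 (J(z, q) = -(((-5)²*z)*q + q)/7 = -((25*z)*q + q)/7 = -(25*q*z + q)/7 = -(q + 25*q*z)/7 = -q/7 - 25*q*z/7)
4804/J(-20, 45) - 1914/(1/(1096 - 2354) - 1*(-167)) = 4804/((-⅐*45*(1 + 25*(-20)))) - 1914/(1/(1096 - 2354) - 1*(-167)) = 4804/((-⅐*45*(1 - 500))) - 1914/(1/(-1258) + 167) = 4804/((-⅐*45*(-499))) - 1914/(-1/1258 + 167) = 4804/(22455/7) - 1914/210085/1258 = 4804*(7/22455) - 1914*1258/210085 = 33628/22455 - 2407812/210085 = -9400536016/943491735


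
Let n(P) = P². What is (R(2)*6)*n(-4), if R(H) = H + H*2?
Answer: 576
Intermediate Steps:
R(H) = 3*H (R(H) = H + 2*H = 3*H)
(R(2)*6)*n(-4) = ((3*2)*6)*(-4)² = (6*6)*16 = 36*16 = 576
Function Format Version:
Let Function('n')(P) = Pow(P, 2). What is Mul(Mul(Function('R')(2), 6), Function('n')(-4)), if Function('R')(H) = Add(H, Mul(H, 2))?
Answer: 576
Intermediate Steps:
Function('R')(H) = Mul(3, H) (Function('R')(H) = Add(H, Mul(2, H)) = Mul(3, H))
Mul(Mul(Function('R')(2), 6), Function('n')(-4)) = Mul(Mul(Mul(3, 2), 6), Pow(-4, 2)) = Mul(Mul(6, 6), 16) = Mul(36, 16) = 576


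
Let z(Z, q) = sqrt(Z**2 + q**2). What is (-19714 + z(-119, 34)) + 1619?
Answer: -18095 + 17*sqrt(53) ≈ -17971.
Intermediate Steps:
(-19714 + z(-119, 34)) + 1619 = (-19714 + sqrt((-119)**2 + 34**2)) + 1619 = (-19714 + sqrt(14161 + 1156)) + 1619 = (-19714 + sqrt(15317)) + 1619 = (-19714 + 17*sqrt(53)) + 1619 = -18095 + 17*sqrt(53)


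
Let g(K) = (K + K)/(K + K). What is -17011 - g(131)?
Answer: -17012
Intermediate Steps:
g(K) = 1 (g(K) = (2*K)/((2*K)) = (2*K)*(1/(2*K)) = 1)
-17011 - g(131) = -17011 - 1*1 = -17011 - 1 = -17012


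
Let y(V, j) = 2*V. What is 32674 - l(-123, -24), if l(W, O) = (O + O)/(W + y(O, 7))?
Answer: 1862402/57 ≈ 32674.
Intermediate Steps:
l(W, O) = 2*O/(W + 2*O) (l(W, O) = (O + O)/(W + 2*O) = (2*O)/(W + 2*O) = 2*O/(W + 2*O))
32674 - l(-123, -24) = 32674 - 2*(-24)/(-123 + 2*(-24)) = 32674 - 2*(-24)/(-123 - 48) = 32674 - 2*(-24)/(-171) = 32674 - 2*(-24)*(-1)/171 = 32674 - 1*16/57 = 32674 - 16/57 = 1862402/57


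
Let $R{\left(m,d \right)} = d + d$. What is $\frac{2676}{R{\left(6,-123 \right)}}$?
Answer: $- \frac{446}{41} \approx -10.878$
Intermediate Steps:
$R{\left(m,d \right)} = 2 d$
$\frac{2676}{R{\left(6,-123 \right)}} = \frac{2676}{2 \left(-123\right)} = \frac{2676}{-246} = 2676 \left(- \frac{1}{246}\right) = - \frac{446}{41}$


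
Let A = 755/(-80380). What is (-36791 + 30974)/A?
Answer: 93514092/151 ≈ 6.1930e+5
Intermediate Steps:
A = -151/16076 (A = 755*(-1/80380) = -151/16076 ≈ -0.0093929)
(-36791 + 30974)/A = (-36791 + 30974)/(-151/16076) = -5817*(-16076/151) = 93514092/151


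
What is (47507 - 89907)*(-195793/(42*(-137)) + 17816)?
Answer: -2177432008400/2877 ≈ -7.5684e+8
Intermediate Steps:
(47507 - 89907)*(-195793/(42*(-137)) + 17816) = -42400*(-195793/(-5754) + 17816) = -42400*(-195793*(-1/5754) + 17816) = -42400*(195793/5754 + 17816) = -42400*102709057/5754 = -2177432008400/2877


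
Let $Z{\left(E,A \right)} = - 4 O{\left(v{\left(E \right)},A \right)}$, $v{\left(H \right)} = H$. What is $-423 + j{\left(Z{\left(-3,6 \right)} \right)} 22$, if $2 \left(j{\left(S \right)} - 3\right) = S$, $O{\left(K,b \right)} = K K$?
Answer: $-753$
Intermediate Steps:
$O{\left(K,b \right)} = K^{2}$
$Z{\left(E,A \right)} = - 4 E^{2}$
$j{\left(S \right)} = 3 + \frac{S}{2}$
$-423 + j{\left(Z{\left(-3,6 \right)} \right)} 22 = -423 + \left(3 + \frac{\left(-4\right) \left(-3\right)^{2}}{2}\right) 22 = -423 + \left(3 + \frac{\left(-4\right) 9}{2}\right) 22 = -423 + \left(3 + \frac{1}{2} \left(-36\right)\right) 22 = -423 + \left(3 - 18\right) 22 = -423 - 330 = -753$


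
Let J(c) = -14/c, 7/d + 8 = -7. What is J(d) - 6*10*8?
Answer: -450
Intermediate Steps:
d = -7/15 (d = 7/(-8 - 7) = 7/(-15) = 7*(-1/15) = -7/15 ≈ -0.46667)
J(d) - 6*10*8 = -14/(-7/15) - 6*10*8 = -14*(-15/7) - 60*8 = 30 - 480 = -450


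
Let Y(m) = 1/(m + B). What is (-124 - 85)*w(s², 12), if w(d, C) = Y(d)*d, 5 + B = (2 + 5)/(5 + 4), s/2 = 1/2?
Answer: 1881/29 ≈ 64.862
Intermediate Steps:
s = 1 (s = 2/2 = 2*(½) = 1)
B = -38/9 (B = -5 + (2 + 5)/(5 + 4) = -5 + 7/9 = -38/9 ≈ -4.2222)
Y(m) = 1/(-38/9 + m) (Y(m) = 1/(m - 38/9) = 1/(-38/9 + m))
w(d, C) = 9*d/(-38 + 9*d) (w(d, C) = (9/(-38 + 9*d))*d = 9*d/(-38 + 9*d))
(-124 - 85)*w(s², 12) = (-124 - 85)*(9*1²/(-38 + 9*1²)) = -1881/(-38 + 9*1) = -1881/(-38 + 9) = -1881/(-29) = -1881*(-1)/29 = -209*(-9/29) = 1881/29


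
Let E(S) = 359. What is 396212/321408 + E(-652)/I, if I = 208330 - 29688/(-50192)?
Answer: 129649803586775/105025377758112 ≈ 1.2345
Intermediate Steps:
I = 1307066131/6274 (I = 208330 - 29688*(-1/50192) = 208330 + 3711/6274 = 1307066131/6274 ≈ 2.0833e+5)
396212/321408 + E(-652)/I = 396212/321408 + 359/(1307066131/6274) = 396212*(1/321408) + 359*(6274/1307066131) = 99053/80352 + 2252366/1307066131 = 129649803586775/105025377758112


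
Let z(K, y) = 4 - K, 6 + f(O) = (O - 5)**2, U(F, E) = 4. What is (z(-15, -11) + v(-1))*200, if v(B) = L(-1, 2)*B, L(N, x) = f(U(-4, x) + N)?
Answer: 4200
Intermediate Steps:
f(O) = -6 + (-5 + O)**2 (f(O) = -6 + (O - 5)**2 = -6 + (-5 + O)**2)
L(N, x) = -6 + (-1 + N)**2 (L(N, x) = -6 + (-5 + (4 + N))**2 = -6 + (-1 + N)**2)
v(B) = -2*B (v(B) = (-6 + (-1 - 1)**2)*B = (-6 + (-2)**2)*B = (-6 + 4)*B = -2*B)
(z(-15, -11) + v(-1))*200 = ((4 - 1*(-15)) - 2*(-1))*200 = ((4 + 15) + 2)*200 = (19 + 2)*200 = 21*200 = 4200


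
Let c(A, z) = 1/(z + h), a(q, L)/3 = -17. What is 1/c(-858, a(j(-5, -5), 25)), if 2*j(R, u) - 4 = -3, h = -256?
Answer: -307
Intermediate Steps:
j(R, u) = ½ (j(R, u) = 2 + (½)*(-3) = 2 - 3/2 = ½)
a(q, L) = -51 (a(q, L) = 3*(-17) = -51)
c(A, z) = 1/(-256 + z) (c(A, z) = 1/(z - 256) = 1/(-256 + z))
1/c(-858, a(j(-5, -5), 25)) = 1/(1/(-256 - 51)) = 1/(1/(-307)) = 1/(-1/307) = -307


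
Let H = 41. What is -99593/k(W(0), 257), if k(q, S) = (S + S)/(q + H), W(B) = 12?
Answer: -5278429/514 ≈ -10269.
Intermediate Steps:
k(q, S) = 2*S/(41 + q) (k(q, S) = (S + S)/(q + 41) = (2*S)/(41 + q) = 2*S/(41 + q))
-99593/k(W(0), 257) = -99593/(2*257/(41 + 12)) = -99593/(2*257/53) = -99593/(2*257*(1/53)) = -99593/514/53 = -99593*53/514 = -5278429/514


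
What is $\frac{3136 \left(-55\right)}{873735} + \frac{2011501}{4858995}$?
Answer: $\frac{61295957909}{283031599755} \approx 0.21657$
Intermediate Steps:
$\frac{3136 \left(-55\right)}{873735} + \frac{2011501}{4858995} = \left(-172480\right) \frac{1}{873735} + 2011501 \cdot \frac{1}{4858995} = - \frac{34496}{174747} + \frac{2011501}{4858995} = \frac{61295957909}{283031599755}$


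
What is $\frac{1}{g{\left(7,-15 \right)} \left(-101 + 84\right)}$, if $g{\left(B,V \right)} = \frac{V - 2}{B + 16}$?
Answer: $\frac{23}{289} \approx 0.079585$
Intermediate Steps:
$g{\left(B,V \right)} = \frac{-2 + V}{16 + B}$
$\frac{1}{g{\left(7,-15 \right)} \left(-101 + 84\right)} = \frac{1}{\frac{-2 - 15}{16 + 7} \left(-101 + 84\right)} = \frac{1}{\frac{1}{23} \left(-17\right) \left(-17\right)} = \frac{1}{\left(- \frac{17}{23}\right) \left(-17\right)} = \frac{1}{\frac{289}{23}} = \frac{23}{289}$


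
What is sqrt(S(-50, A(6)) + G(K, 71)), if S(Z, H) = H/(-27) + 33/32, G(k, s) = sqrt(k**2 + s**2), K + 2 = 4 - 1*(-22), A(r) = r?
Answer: sqrt(466 + 576*sqrt(5617))/24 ≈ 8.7038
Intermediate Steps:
K = 24 (K = -2 + (4 - 1*(-22)) = -2 + (4 + 22) = -2 + 26 = 24)
S(Z, H) = 33/32 - H/27 (S(Z, H) = H*(-1/27) + 33*(1/32) = -H/27 + 33/32 = 33/32 - H/27)
sqrt(S(-50, A(6)) + G(K, 71)) = sqrt((33/32 - 1/27*6) + sqrt(24**2 + 71**2)) = sqrt((33/32 - 2/9) + sqrt(576 + 5041)) = sqrt(233/288 + sqrt(5617))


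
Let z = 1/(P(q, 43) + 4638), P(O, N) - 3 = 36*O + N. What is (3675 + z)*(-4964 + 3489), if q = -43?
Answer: -16999081475/3136 ≈ -5.4206e+6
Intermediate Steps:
P(O, N) = 3 + N + 36*O (P(O, N) = 3 + (36*O + N) = 3 + (N + 36*O) = 3 + N + 36*O)
z = 1/3136 (z = 1/((3 + 43 + 36*(-43)) + 4638) = 1/((3 + 43 - 1548) + 4638) = 1/(-1502 + 4638) = 1/3136 ≈ 0.00031888)
(3675 + z)*(-4964 + 3489) = (3675 + 1/3136)*(-4964 + 3489) = (11524801/3136)*(-1475) = -16999081475/3136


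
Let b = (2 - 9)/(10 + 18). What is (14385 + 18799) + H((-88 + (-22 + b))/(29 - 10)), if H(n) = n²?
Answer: 191865265/5776 ≈ 33218.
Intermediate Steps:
b = -¼ (b = -7/28 = -7*1/28 = -¼ ≈ -0.25000)
(14385 + 18799) + H((-88 + (-22 + b))/(29 - 10)) = (14385 + 18799) + ((-88 + (-22 - ¼))/(29 - 10))² = 33184 + ((-88 - 89/4)/19)² = 33184 + (-441/4*1/19)² = 33184 + (-441/76)² = 33184 + 194481/5776 = 191865265/5776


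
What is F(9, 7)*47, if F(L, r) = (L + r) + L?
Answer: 1175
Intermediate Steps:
F(L, r) = r + 2*L
F(9, 7)*47 = (7 + 2*9)*47 = (7 + 18)*47 = 25*47 = 1175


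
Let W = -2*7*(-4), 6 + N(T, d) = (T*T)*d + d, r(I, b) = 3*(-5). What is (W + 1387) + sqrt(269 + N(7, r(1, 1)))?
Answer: 1443 + I*sqrt(487) ≈ 1443.0 + 22.068*I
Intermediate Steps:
r(I, b) = -15
N(T, d) = -6 + d + d*T**2 (N(T, d) = -6 + ((T*T)*d + d) = -6 + (T**2*d + d) = -6 + (d*T**2 + d) = -6 + (d + d*T**2) = -6 + d + d*T**2)
W = 56 (W = -14*(-4) = 56)
(W + 1387) + sqrt(269 + N(7, r(1, 1))) = (56 + 1387) + sqrt(269 + (-6 - 15 - 15*7**2)) = 1443 + sqrt(269 + (-6 - 15 - 15*49)) = 1443 + sqrt(269 + (-6 - 15 - 735)) = 1443 + sqrt(269 - 756) = 1443 + sqrt(-487) = 1443 + I*sqrt(487)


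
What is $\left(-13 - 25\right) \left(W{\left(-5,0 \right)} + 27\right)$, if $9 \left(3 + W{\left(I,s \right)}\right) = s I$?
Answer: $-912$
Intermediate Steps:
$W{\left(I,s \right)} = -3 + \frac{I s}{9}$ ($W{\left(I,s \right)} = -3 + \frac{s I}{9} = -3 + \frac{I s}{9}$)
$\left(-13 - 25\right) \left(W{\left(-5,0 \right)} + 27\right) = \left(-13 - 25\right) \left(\left(-3 + \frac{1}{9} \left(-5\right) 0\right) + 27\right) = - 38 \left(\left(-3 + 0\right) + 27\right) = - 38 \left(-3 + 27\right) = \left(-38\right) 24 = -912$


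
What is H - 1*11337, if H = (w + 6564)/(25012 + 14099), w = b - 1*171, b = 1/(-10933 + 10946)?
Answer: -5764135181/508443 ≈ -11337.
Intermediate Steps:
b = 1/13 ≈ 0.076923
w = -2222/13 (w = 1/13 - 1*171 = 1/13 - 171 = -2222/13 ≈ -170.92)
H = 83110/508443 (H = (-2222/13 + 6564)/(25012 + 14099) = (83110/13)/39111 = (83110/13)*(1/39111) = 83110/508443 ≈ 0.16346)
H - 1*11337 = 83110/508443 - 1*11337 = 83110/508443 - 11337 = -5764135181/508443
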